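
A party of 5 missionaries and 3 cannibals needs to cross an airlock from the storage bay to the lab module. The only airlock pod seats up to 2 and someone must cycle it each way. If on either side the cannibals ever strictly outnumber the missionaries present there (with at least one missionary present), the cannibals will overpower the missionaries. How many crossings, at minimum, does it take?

Counting alone: each trip to the lab module takes at most 2 across and each return brings at least 1 back, so after t trips out (and t−1 returns) at most 2t − (t−1) of the 8 are across; that first reaches 8 at t = 7, so at least 13 crossings are needed.
The plan below uses exactly 13 crossings, so it is optimal:
1. 2 cannibals → the lab module.  (the storage bay: 5M 1C; the lab module: 0M 2C)
2. 1 cannibal ← the storage bay.  (the storage bay: 5M 2C; the lab module: 0M 1C)
3. 2 cannibals → the lab module.  (the storage bay: 5M 0C; the lab module: 0M 3C)
4. 1 cannibal ← the storage bay.  (the storage bay: 5M 1C; the lab module: 0M 2C)
5. 2 missionaries → the lab module.  (the storage bay: 3M 1C; the lab module: 2M 2C)
6. 1 cannibal ← the storage bay.  (the storage bay: 3M 2C; the lab module: 2M 1C)
7. 1 missionary and 1 cannibal → the lab module.  (the storage bay: 2M 1C; the lab module: 3M 2C)
8. 1 cannibal ← the storage bay.  (the storage bay: 2M 2C; the lab module: 3M 1C)
9. 2 cannibals → the lab module.  (the storage bay: 2M 0C; the lab module: 3M 3C)
10. 1 cannibal ← the storage bay.  (the storage bay: 2M 1C; the lab module: 3M 2C)
11. 1 missionary and 1 cannibal → the lab module.  (the storage bay: 1M 0C; the lab module: 4M 3C)
12. 1 cannibal ← the storage bay.  (the storage bay: 1M 1C; the lab module: 4M 2C)
13. 1 missionary and 1 cannibal → the lab module.  (the storage bay: 0M 0C; the lab module: 5M 3C)

13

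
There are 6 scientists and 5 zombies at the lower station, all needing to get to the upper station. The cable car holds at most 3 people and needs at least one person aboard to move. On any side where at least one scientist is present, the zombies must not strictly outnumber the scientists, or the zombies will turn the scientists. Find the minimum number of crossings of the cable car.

9

Counting alone: each trip to the upper station takes at most 3 across and each return brings at least 1 back, so after t trips out (and t−1 returns) at most 3t − (t−1) of the 11 are across; that first reaches 11 at t = 5, so at least 9 crossings are needed.
The plan below uses exactly 9 crossings, so it is optimal:
1. 3 zombies → the upper station.  (the lower station: 6S 2Z; the upper station: 0S 3Z)
2. 1 zombie ← the lower station.  (the lower station: 6S 3Z; the upper station: 0S 2Z)
3. 3 scientists → the upper station.  (the lower station: 3S 3Z; the upper station: 3S 2Z)
4. 1 scientist ← the lower station.  (the lower station: 4S 3Z; the upper station: 2S 2Z)
5. 2 scientists and 1 zombie → the upper station.  (the lower station: 2S 2Z; the upper station: 4S 3Z)
6. 1 scientist ← the lower station.  (the lower station: 3S 2Z; the upper station: 3S 3Z)
7. 2 scientists and 1 zombie → the upper station.  (the lower station: 1S 1Z; the upper station: 5S 4Z)
8. 1 scientist ← the lower station.  (the lower station: 2S 1Z; the upper station: 4S 4Z)
9. 2 scientists and 1 zombie → the upper station.  (the lower station: 0S 0Z; the upper station: 6S 5Z)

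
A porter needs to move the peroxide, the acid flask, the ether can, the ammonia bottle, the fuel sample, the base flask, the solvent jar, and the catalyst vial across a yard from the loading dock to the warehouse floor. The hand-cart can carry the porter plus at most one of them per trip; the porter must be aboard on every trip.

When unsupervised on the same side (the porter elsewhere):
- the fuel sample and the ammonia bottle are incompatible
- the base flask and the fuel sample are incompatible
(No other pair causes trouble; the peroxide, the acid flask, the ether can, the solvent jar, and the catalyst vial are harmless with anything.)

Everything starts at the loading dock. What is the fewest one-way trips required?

Counting alone: the porter can take at most 1 across per trip to the warehouse floor, so moving all 8 needs at least 8 loaded trips out, with a return between consecutive ones — at least 15 crossings.
The safety rule pushes this higher. Following every safe sequence of crossings, the most of the 8 that can be at the warehouse floor as the hand-cart arrives there on crossing 15 is 7 — never all 8.
So no plan with fewer than 17 crossings exists, and this one achieves 17:
1. Porter goes to the warehouse floor with the fuel sample.
2. Porter goes back to the loading dock alone.
3. Porter goes to the warehouse floor with the peroxide.
4. Porter goes back to the loading dock alone.
5. Porter goes to the warehouse floor with the acid flask.
6. Porter goes back to the loading dock alone.
7. Porter goes to the warehouse floor with the ether can.
8. Porter goes back to the loading dock alone.
9. Porter goes to the warehouse floor with the ammonia bottle.
10. Porter goes back to the loading dock with the fuel sample.
11. Porter goes to the warehouse floor with the base flask.
12. Porter goes back to the loading dock alone.
13. Porter goes to the warehouse floor with the solvent jar.
14. Porter goes back to the loading dock alone.
15. Porter goes to the warehouse floor with the catalyst vial.
16. Porter goes back to the loading dock alone.
17. Porter goes to the warehouse floor with the fuel sample.

17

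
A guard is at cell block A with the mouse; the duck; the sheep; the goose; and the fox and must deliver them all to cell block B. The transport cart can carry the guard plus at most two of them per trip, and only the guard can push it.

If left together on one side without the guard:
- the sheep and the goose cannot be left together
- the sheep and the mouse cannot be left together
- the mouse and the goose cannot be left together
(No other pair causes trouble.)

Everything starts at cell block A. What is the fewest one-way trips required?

Counting alone: the guard can take at most 2 across per trip to cell block B, so moving all 5 needs at least 3 loaded trips out, with a return between consecutive ones — at least 5 crossings.
The safety rule pushes this higher. Following every safe sequence of crossings, the most of the 5 that can be at cell block B as the transport cart arrives there on crossing 5 is 4 — never all 5.
So no plan with fewer than 7 crossings exists, and this one achieves 7:
1. Guard goes to cell block B with the mouse and the sheep.
2. Guard goes back to cell block A with the mouse.
3. Guard goes to cell block B with the duck and the mouse.
4. Guard goes back to cell block A with the mouse.
5. Guard goes to cell block B with the fox and the mouse.
6. Guard goes back to cell block A with the mouse.
7. Guard goes to cell block B with the goose and the mouse.

7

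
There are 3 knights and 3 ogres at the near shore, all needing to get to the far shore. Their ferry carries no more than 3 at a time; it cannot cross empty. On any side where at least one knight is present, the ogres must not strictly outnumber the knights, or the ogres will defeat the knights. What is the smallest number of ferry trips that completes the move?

5

Counting alone: each trip to the far shore takes at most 3 across and each return brings at least 1 back, so after t trips out (and t−1 returns) at most 3t − (t−1) of the 6 are across; that first reaches 6 at t = 3, so at least 5 crossings are needed.
The plan below uses exactly 5 crossings, so it is optimal:
1. 2 ogres → the far shore.  (the near shore: 3K 1O; the far shore: 0K 2O)
2. 1 ogre ← the near shore.  (the near shore: 3K 2O; the far shore: 0K 1O)
3. 3 knights → the far shore.  (the near shore: 0K 2O; the far shore: 3K 1O)
4. 1 ogre ← the near shore.  (the near shore: 0K 3O; the far shore: 3K 0O)
5. 3 ogres → the far shore.  (the near shore: 0K 0O; the far shore: 3K 3O)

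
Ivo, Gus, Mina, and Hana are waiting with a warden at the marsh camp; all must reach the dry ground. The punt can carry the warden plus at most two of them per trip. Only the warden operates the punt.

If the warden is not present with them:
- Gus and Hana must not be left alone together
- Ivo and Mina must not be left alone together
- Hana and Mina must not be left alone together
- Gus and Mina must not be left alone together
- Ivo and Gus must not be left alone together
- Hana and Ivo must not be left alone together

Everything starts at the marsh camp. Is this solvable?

No

Whatever the first load, the items left behind include a forbidden pair without the warden. No opening move is safe, so no plan exists.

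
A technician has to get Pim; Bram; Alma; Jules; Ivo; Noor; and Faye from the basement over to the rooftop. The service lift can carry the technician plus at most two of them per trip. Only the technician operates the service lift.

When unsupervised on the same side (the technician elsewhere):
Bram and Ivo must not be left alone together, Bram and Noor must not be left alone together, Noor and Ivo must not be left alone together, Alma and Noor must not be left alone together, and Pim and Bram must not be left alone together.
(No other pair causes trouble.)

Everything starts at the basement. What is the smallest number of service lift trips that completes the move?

Counting alone: the technician can take at most 2 across per trip to the rooftop, so moving all 7 needs at least 4 loaded trips out, with a return between consecutive ones — at least 7 crossings.
The safety rule pushes this higher. Following every safe sequence of crossings, the most of the 7 that can be at the rooftop as the service lift arrives there on crossings 7, 9 is 5, 6 respectively — never all 7.
So no plan with fewer than 11 crossings exists, and this one achieves 11:
1. Technician goes to the rooftop with Bram and Noor.  [the basement: Alma, Faye, Ivo, Jules, Pim | the rooftop: Bram, Noor]
2. Technician goes back to the basement with Bram.  [the basement: Alma, Bram, Faye, Ivo, Jules, Pim | the rooftop: Noor]
3. Technician goes to the rooftop with Bram and Pim.  [the basement: Alma, Faye, Ivo, Jules | the rooftop: Bram, Noor, Pim]
4. Technician goes back to the basement with Bram.  [the basement: Alma, Bram, Faye, Ivo, Jules | the rooftop: Noor, Pim]
5. Technician goes to the rooftop with Bram and Jules.  [the basement: Alma, Faye, Ivo | the rooftop: Bram, Jules, Noor, Pim]
6. Technician goes back to the basement with Bram.  [the basement: Alma, Bram, Faye, Ivo | the rooftop: Jules, Noor, Pim]
7. Technician goes to the rooftop with Bram and Faye.  [the basement: Alma, Ivo | the rooftop: Bram, Faye, Jules, Noor, Pim]
8. Technician goes back to the basement with Bram.  [the basement: Alma, Bram, Ivo | the rooftop: Faye, Jules, Noor, Pim]
9. Technician goes to the rooftop with Alma and Ivo.  [the basement: Bram | the rooftop: Alma, Faye, Ivo, Jules, Noor, Pim]
10. Technician goes back to the basement with Noor.  [the basement: Bram, Noor | the rooftop: Alma, Faye, Ivo, Jules, Pim]
11. Technician goes to the rooftop with Bram and Noor.  [the basement: — | the rooftop: Alma, Bram, Faye, Ivo, Jules, Noor, Pim]

11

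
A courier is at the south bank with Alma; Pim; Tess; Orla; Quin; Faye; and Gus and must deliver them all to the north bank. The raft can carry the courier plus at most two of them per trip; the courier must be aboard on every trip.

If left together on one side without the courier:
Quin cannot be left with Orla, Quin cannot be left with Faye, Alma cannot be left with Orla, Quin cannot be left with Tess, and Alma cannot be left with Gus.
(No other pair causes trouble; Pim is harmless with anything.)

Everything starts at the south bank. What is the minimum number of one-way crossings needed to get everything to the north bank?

Counting alone: the courier can take at most 2 across per trip to the north bank, so moving all 7 needs at least 4 loaded trips out, with a return between consecutive ones — at least 7 crossings.
The safety rule pushes this higher. Following every safe sequence of crossings, the most of the 7 that can be at the north bank as the raft arrives there on crossing 7 is 6 — never all 7.
So no plan with fewer than 9 crossings exists, and this one achieves 9:
1. Courier goes to the north bank with Alma and Quin.  [the south bank: Faye, Gus, Orla, Pim, Tess | the north bank: Alma, Quin]
2. Courier goes back to the south bank alone.  [the south bank: Faye, Gus, Orla, Pim, Tess | the north bank: Alma, Quin]
3. Courier goes to the north bank with Pim.  [the south bank: Faye, Gus, Orla, Tess | the north bank: Alma, Pim, Quin]
4. Courier goes back to the south bank alone.  [the south bank: Faye, Gus, Orla, Tess | the north bank: Alma, Pim, Quin]
5. Courier goes to the north bank with Orla and Tess.  [the south bank: Faye, Gus | the north bank: Alma, Orla, Pim, Quin, Tess]
6. Courier goes back to the south bank with Alma and Quin.  [the south bank: Alma, Faye, Gus, Quin | the north bank: Orla, Pim, Tess]
7. Courier goes to the north bank with Faye and Gus.  [the south bank: Alma, Quin | the north bank: Faye, Gus, Orla, Pim, Tess]
8. Courier goes back to the south bank alone.  [the south bank: Alma, Quin | the north bank: Faye, Gus, Orla, Pim, Tess]
9. Courier goes to the north bank with Alma and Quin.  [the south bank: — | the north bank: Alma, Faye, Gus, Orla, Pim, Quin, Tess]

9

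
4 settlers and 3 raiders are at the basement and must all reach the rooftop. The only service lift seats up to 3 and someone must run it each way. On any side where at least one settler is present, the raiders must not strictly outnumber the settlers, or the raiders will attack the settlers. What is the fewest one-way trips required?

Counting alone: each trip to the rooftop takes at most 3 across and each return brings at least 1 back, so after t trips out (and t−1 returns) at most 3t − (t−1) of the 7 are across; that first reaches 7 at t = 3, so at least 5 crossings are needed.
The plan below uses exactly 5 crossings, so it is optimal:
1. 3 raiders → the rooftop.  (the basement: 4S 0R; the rooftop: 0S 3R)
2. 1 raider ← the basement.  (the basement: 4S 1R; the rooftop: 0S 2R)
3. 3 settlers → the rooftop.  (the basement: 1S 1R; the rooftop: 3S 2R)
4. 1 settler ← the basement.  (the basement: 2S 1R; the rooftop: 2S 2R)
5. 2 settlers and 1 raider → the rooftop.  (the basement: 0S 0R; the rooftop: 4S 3R)

5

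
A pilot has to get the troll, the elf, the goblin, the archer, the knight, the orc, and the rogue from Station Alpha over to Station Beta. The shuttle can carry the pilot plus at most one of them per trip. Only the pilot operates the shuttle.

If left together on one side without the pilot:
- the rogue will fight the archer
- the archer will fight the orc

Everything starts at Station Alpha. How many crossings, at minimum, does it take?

15

Counting alone: the pilot can take at most 1 across per trip to Station Beta, so moving all 7 needs at least 7 loaded trips out, with a return between consecutive ones — at least 13 crossings.
The safety rule pushes this higher. Following every safe sequence of crossings, the most of the 7 that can be at Station Beta as the shuttle arrives there on crossing 13 is 6 — never all 7.
So no plan with fewer than 15 crossings exists, and this one achieves 15:
1. Pilot goes to Station Beta with the archer.
2. Pilot goes back to Station Alpha alone.
3. Pilot goes to Station Beta with the troll.
4. Pilot goes back to Station Alpha alone.
5. Pilot goes to Station Beta with the elf.
6. Pilot goes back to Station Alpha alone.
7. Pilot goes to Station Beta with the goblin.
8. Pilot goes back to Station Alpha alone.
9. Pilot goes to Station Beta with the knight.
10. Pilot goes back to Station Alpha alone.
11. Pilot goes to Station Beta with the orc.
12. Pilot goes back to Station Alpha with the archer.
13. Pilot goes to Station Beta with the rogue.
14. Pilot goes back to Station Alpha alone.
15. Pilot goes to Station Beta with the archer.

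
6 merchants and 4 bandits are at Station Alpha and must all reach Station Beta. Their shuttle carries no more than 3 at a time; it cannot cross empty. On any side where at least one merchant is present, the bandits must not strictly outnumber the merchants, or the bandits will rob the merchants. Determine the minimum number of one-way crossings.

Counting alone: each trip to Station Beta takes at most 3 across and each return brings at least 1 back, so after t trips out (and t−1 returns) at most 3t − (t−1) of the 10 are across; that first reaches 10 at t = 5, so at least 9 crossings are needed.
The plan below uses exactly 9 crossings, so it is optimal:
1. 2 bandits → Station Beta.  (Station Alpha: 6M 2B; Station Beta: 0M 2B)
2. 1 bandit ← Station Alpha.  (Station Alpha: 6M 3B; Station Beta: 0M 1B)
3. 3 bandits → Station Beta.  (Station Alpha: 6M 0B; Station Beta: 0M 4B)
4. 1 bandit ← Station Alpha.  (Station Alpha: 6M 1B; Station Beta: 0M 3B)
5. 3 merchants → Station Beta.  (Station Alpha: 3M 1B; Station Beta: 3M 3B)
6. 1 bandit ← Station Alpha.  (Station Alpha: 3M 2B; Station Beta: 3M 2B)
7. 1 merchant and 2 bandits → Station Beta.  (Station Alpha: 2M 0B; Station Beta: 4M 4B)
8. 1 bandit ← Station Alpha.  (Station Alpha: 2M 1B; Station Beta: 4M 3B)
9. 2 merchants and 1 bandit → Station Beta.  (Station Alpha: 0M 0B; Station Beta: 6M 4B)

9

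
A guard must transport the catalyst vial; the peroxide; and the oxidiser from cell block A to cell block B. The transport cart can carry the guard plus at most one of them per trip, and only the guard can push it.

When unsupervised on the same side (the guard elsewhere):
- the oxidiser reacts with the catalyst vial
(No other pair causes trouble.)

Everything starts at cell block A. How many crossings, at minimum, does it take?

5

Counting alone: the guard can take at most 1 across per trip to cell block B, so moving all 3 needs at least 3 loaded trips out, with a return between consecutive ones — at least 5 crossings.
The plan below uses exactly 5 crossings, so it is optimal:
1. Guard goes to cell block B with the catalyst vial.
2. Guard goes back to cell block A alone.
3. Guard goes to cell block B with the peroxide.
4. Guard goes back to cell block A alone.
5. Guard goes to cell block B with the oxidiser.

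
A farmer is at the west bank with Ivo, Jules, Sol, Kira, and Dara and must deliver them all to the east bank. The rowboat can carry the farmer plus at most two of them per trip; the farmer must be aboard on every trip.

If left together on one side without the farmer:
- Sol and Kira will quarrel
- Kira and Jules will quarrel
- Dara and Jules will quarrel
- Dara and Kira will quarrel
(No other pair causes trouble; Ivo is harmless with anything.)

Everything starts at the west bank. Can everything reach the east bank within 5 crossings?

No

Counting alone: the farmer can take at most 2 across per trip to the east bank, so moving all 5 needs at least 3 loaded trips out, with a return between consecutive ones — at least 5 crossings.
The safety rule pushes this higher. Following every safe sequence of crossings, the most of the 5 that can be at the east bank as the rowboat arrives there on crossing 5 is 4 — never all 5.
So the move cannot be finished within 5 crossings. (The shortest complete plan takes 7:)
1. Farmer goes to the east bank with Jules and Kira.
2. Farmer goes back to the west bank with Jules.
3. Farmer goes to the east bank with Ivo and Jules.
4. Farmer goes back to the west bank with Jules.
5. Farmer goes to the east bank with Jules and Sol.
6. Farmer goes back to the west bank with Kira.
7. Farmer goes to the east bank with Dara and Kira.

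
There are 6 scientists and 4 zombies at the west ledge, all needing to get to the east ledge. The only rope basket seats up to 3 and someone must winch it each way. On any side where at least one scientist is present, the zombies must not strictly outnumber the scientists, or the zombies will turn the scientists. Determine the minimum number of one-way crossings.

Counting alone: each trip to the east ledge takes at most 3 across and each return brings at least 1 back, so after t trips out (and t−1 returns) at most 3t − (t−1) of the 10 are across; that first reaches 10 at t = 5, so at least 9 crossings are needed.
The plan below uses exactly 9 crossings, so it is optimal:
1. 2 zombies → the east ledge.  (the west ledge: 6S 2Z; the east ledge: 0S 2Z)
2. 1 zombie ← the west ledge.  (the west ledge: 6S 3Z; the east ledge: 0S 1Z)
3. 3 zombies → the east ledge.  (the west ledge: 6S 0Z; the east ledge: 0S 4Z)
4. 1 zombie ← the west ledge.  (the west ledge: 6S 1Z; the east ledge: 0S 3Z)
5. 3 scientists → the east ledge.  (the west ledge: 3S 1Z; the east ledge: 3S 3Z)
6. 1 zombie ← the west ledge.  (the west ledge: 3S 2Z; the east ledge: 3S 2Z)
7. 1 scientist and 2 zombies → the east ledge.  (the west ledge: 2S 0Z; the east ledge: 4S 4Z)
8. 1 zombie ← the west ledge.  (the west ledge: 2S 1Z; the east ledge: 4S 3Z)
9. 2 scientists and 1 zombie → the east ledge.  (the west ledge: 0S 0Z; the east ledge: 6S 4Z)

9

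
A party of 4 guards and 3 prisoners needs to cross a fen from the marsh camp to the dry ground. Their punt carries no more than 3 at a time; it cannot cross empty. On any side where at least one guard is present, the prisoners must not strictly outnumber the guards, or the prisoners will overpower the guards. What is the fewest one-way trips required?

5

Counting alone: each trip to the dry ground takes at most 3 across and each return brings at least 1 back, so after t trips out (and t−1 returns) at most 3t − (t−1) of the 7 are across; that first reaches 7 at t = 3, so at least 5 crossings are needed.
The plan below uses exactly 5 crossings, so it is optimal:
1. 3 prisoners → the dry ground.  (the marsh camp: 4G 0P; the dry ground: 0G 3P)
2. 1 prisoner ← the marsh camp.  (the marsh camp: 4G 1P; the dry ground: 0G 2P)
3. 3 guards → the dry ground.  (the marsh camp: 1G 1P; the dry ground: 3G 2P)
4. 1 guard ← the marsh camp.  (the marsh camp: 2G 1P; the dry ground: 2G 2P)
5. 2 guards and 1 prisoner → the dry ground.  (the marsh camp: 0G 0P; the dry ground: 4G 3P)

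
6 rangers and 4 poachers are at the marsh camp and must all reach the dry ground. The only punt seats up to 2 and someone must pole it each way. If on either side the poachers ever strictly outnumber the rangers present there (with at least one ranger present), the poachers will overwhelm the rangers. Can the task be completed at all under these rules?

1. 2 poachers → the dry ground.  (the marsh camp: 6R 2P; the dry ground: 0R 2P)
2. 1 poacher ← the marsh camp.  (the marsh camp: 6R 3P; the dry ground: 0R 1P)
3. 2 poachers → the dry ground.  (the marsh camp: 6R 1P; the dry ground: 0R 3P)
4. 1 poacher ← the marsh camp.  (the marsh camp: 6R 2P; the dry ground: 0R 2P)
5. 2 rangers → the dry ground.  (the marsh camp: 4R 2P; the dry ground: 2R 2P)
6. 1 poacher ← the marsh camp.  (the marsh camp: 4R 3P; the dry ground: 2R 1P)
7. 1 ranger and 1 poacher → the dry ground.  (the marsh camp: 3R 2P; the dry ground: 3R 2P)
8. 1 poacher ← the marsh camp.  (the marsh camp: 3R 3P; the dry ground: 3R 1P)
9. 2 poachers → the dry ground.  (the marsh camp: 3R 1P; the dry ground: 3R 3P)
10. 1 poacher ← the marsh camp.  (the marsh camp: 3R 2P; the dry ground: 3R 2P)
11. 1 ranger and 1 poacher → the dry ground.  (the marsh camp: 2R 1P; the dry ground: 4R 3P)
12. 1 poacher ← the marsh camp.  (the marsh camp: 2R 2P; the dry ground: 4R 2P)
13. 2 poachers → the dry ground.  (the marsh camp: 2R 0P; the dry ground: 4R 4P)
14. 1 poacher ← the marsh camp.  (the marsh camp: 2R 1P; the dry ground: 4R 3P)
15. 1 ranger and 1 poacher → the dry ground.  (the marsh camp: 1R 0P; the dry ground: 5R 4P)
16. 1 poacher ← the marsh camp.  (the marsh camp: 1R 1P; the dry ground: 5R 3P)
17. 1 ranger and 1 poacher → the dry ground.  (the marsh camp: 0R 0P; the dry ground: 6R 4P)

Yes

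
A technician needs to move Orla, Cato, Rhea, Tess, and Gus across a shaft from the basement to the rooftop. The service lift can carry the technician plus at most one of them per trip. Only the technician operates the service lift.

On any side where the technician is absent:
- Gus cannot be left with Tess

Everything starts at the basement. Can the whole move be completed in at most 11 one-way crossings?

Yes

Yes — this plan uses 9 crossings (≤ 11):
1. Technician goes to the rooftop with Tess.
2. Technician goes back to the basement alone.
3. Technician goes to the rooftop with Orla.
4. Technician goes back to the basement alone.
5. Technician goes to the rooftop with Cato.
6. Technician goes back to the basement alone.
7. Technician goes to the rooftop with Rhea.
8. Technician goes back to the basement alone.
9. Technician goes to the rooftop with Gus.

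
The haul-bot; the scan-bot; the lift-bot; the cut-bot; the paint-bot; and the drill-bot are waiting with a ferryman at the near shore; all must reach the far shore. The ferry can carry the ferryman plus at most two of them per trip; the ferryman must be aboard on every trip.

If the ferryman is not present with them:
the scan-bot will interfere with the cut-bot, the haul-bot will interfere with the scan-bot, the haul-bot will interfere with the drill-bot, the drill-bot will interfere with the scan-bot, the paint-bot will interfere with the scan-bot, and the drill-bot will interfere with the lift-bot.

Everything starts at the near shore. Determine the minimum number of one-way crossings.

Counting alone: the ferryman can take at most 2 across per trip to the far shore, so moving all 6 needs at least 3 loaded trips out, with a return between consecutive ones — at least 5 crossings.
The safety rule pushes this higher. Following every safe sequence of crossings, the most of the 6 that can be at the far shore as the ferry arrives there on crossings 5, 7 is 4, 5 respectively — never all 6.
So no plan with fewer than 9 crossings exists, and this one achieves 9:
1. Ferryman goes to the far shore with the drill-bot and the scan-bot.  [the near shore: the cut-bot, the haul-bot, the lift-bot, the paint-bot | the far shore: the drill-bot, the scan-bot]
2. Ferryman goes back to the near shore with the scan-bot.  [the near shore: the cut-bot, the haul-bot, the lift-bot, the paint-bot, the scan-bot | the far shore: the drill-bot]
3. Ferryman goes to the far shore with the lift-bot and the scan-bot.  [the near shore: the cut-bot, the haul-bot, the paint-bot | the far shore: the drill-bot, the lift-bot, the scan-bot]
4. Ferryman goes back to the near shore with the drill-bot.  [the near shore: the cut-bot, the drill-bot, the haul-bot, the paint-bot | the far shore: the lift-bot, the scan-bot]
5. Ferryman goes to the far shore with the cut-bot and the haul-bot.  [the near shore: the drill-bot, the paint-bot | the far shore: the cut-bot, the haul-bot, the lift-bot, the scan-bot]
6. Ferryman goes back to the near shore with the scan-bot.  [the near shore: the drill-bot, the paint-bot, the scan-bot | the far shore: the cut-bot, the haul-bot, the lift-bot]
7. Ferryman goes to the far shore with the paint-bot and the scan-bot.  [the near shore: the drill-bot | the far shore: the cut-bot, the haul-bot, the lift-bot, the paint-bot, the scan-bot]
8. Ferryman goes back to the near shore with the scan-bot.  [the near shore: the drill-bot, the scan-bot | the far shore: the cut-bot, the haul-bot, the lift-bot, the paint-bot]
9. Ferryman goes to the far shore with the drill-bot and the scan-bot.  [the near shore: — | the far shore: the cut-bot, the drill-bot, the haul-bot, the lift-bot, the paint-bot, the scan-bot]

9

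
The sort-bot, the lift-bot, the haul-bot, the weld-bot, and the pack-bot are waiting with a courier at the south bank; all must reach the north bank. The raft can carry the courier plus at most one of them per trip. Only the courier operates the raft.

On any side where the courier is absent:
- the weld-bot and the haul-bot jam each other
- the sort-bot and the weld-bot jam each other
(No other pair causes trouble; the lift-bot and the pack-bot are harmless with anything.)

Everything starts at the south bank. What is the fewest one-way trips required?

Counting alone: the courier can take at most 1 across per trip to the north bank, so moving all 5 needs at least 5 loaded trips out, with a return between consecutive ones — at least 9 crossings.
The safety rule pushes this higher. Following every safe sequence of crossings, the most of the 5 that can be at the north bank as the raft arrives there on crossing 9 is 4 — never all 5.
So no plan with fewer than 11 crossings exists, and this one achieves 11:
1. Courier goes to the north bank with the weld-bot.  [the south bank: the haul-bot, the lift-bot, the pack-bot, the sort-bot | the north bank: the weld-bot]
2. Courier goes back to the south bank alone.  [the south bank: the haul-bot, the lift-bot, the pack-bot, the sort-bot | the north bank: the weld-bot]
3. Courier goes to the north bank with the sort-bot.  [the south bank: the haul-bot, the lift-bot, the pack-bot | the north bank: the sort-bot, the weld-bot]
4. Courier goes back to the south bank with the weld-bot.  [the south bank: the haul-bot, the lift-bot, the pack-bot, the weld-bot | the north bank: the sort-bot]
5. Courier goes to the north bank with the haul-bot.  [the south bank: the lift-bot, the pack-bot, the weld-bot | the north bank: the haul-bot, the sort-bot]
6. Courier goes back to the south bank alone.  [the south bank: the lift-bot, the pack-bot, the weld-bot | the north bank: the haul-bot, the sort-bot]
7. Courier goes to the north bank with the lift-bot.  [the south bank: the pack-bot, the weld-bot | the north bank: the haul-bot, the lift-bot, the sort-bot]
8. Courier goes back to the south bank alone.  [the south bank: the pack-bot, the weld-bot | the north bank: the haul-bot, the lift-bot, the sort-bot]
9. Courier goes to the north bank with the pack-bot.  [the south bank: the weld-bot | the north bank: the haul-bot, the lift-bot, the pack-bot, the sort-bot]
10. Courier goes back to the south bank alone.  [the south bank: the weld-bot | the north bank: the haul-bot, the lift-bot, the pack-bot, the sort-bot]
11. Courier goes to the north bank with the weld-bot.  [the south bank: — | the north bank: the haul-bot, the lift-bot, the pack-bot, the sort-bot, the weld-bot]

11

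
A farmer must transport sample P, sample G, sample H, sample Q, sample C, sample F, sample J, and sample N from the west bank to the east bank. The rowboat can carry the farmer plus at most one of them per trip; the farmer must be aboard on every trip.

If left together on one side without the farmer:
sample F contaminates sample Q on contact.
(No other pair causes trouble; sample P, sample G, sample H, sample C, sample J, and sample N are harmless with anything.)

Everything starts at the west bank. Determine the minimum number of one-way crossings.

Counting alone: the farmer can take at most 1 across per trip to the east bank, so moving all 8 needs at least 8 loaded trips out, with a return between consecutive ones — at least 15 crossings.
The plan below uses exactly 15 crossings, so it is optimal:
1. Farmer goes to the east bank with sample Q.  [the west bank: sample C, sample F, sample G, sample H, sample J, sample N, sample P | the east bank: sample Q]
2. Farmer goes back to the west bank alone.  [the west bank: sample C, sample F, sample G, sample H, sample J, sample N, sample P | the east bank: sample Q]
3. Farmer goes to the east bank with sample P.  [the west bank: sample C, sample F, sample G, sample H, sample J, sample N | the east bank: sample P, sample Q]
4. Farmer goes back to the west bank alone.  [the west bank: sample C, sample F, sample G, sample H, sample J, sample N | the east bank: sample P, sample Q]
5. Farmer goes to the east bank with sample G.  [the west bank: sample C, sample F, sample H, sample J, sample N | the east bank: sample G, sample P, sample Q]
6. Farmer goes back to the west bank alone.  [the west bank: sample C, sample F, sample H, sample J, sample N | the east bank: sample G, sample P, sample Q]
7. Farmer goes to the east bank with sample H.  [the west bank: sample C, sample F, sample J, sample N | the east bank: sample G, sample H, sample P, sample Q]
8. Farmer goes back to the west bank alone.  [the west bank: sample C, sample F, sample J, sample N | the east bank: sample G, sample H, sample P, sample Q]
9. Farmer goes to the east bank with sample C.  [the west bank: sample F, sample J, sample N | the east bank: sample C, sample G, sample H, sample P, sample Q]
10. Farmer goes back to the west bank alone.  [the west bank: sample F, sample J, sample N | the east bank: sample C, sample G, sample H, sample P, sample Q]
11. Farmer goes to the east bank with sample J.  [the west bank: sample F, sample N | the east bank: sample C, sample G, sample H, sample J, sample P, sample Q]
12. Farmer goes back to the west bank alone.  [the west bank: sample F, sample N | the east bank: sample C, sample G, sample H, sample J, sample P, sample Q]
13. Farmer goes to the east bank with sample N.  [the west bank: sample F | the east bank: sample C, sample G, sample H, sample J, sample N, sample P, sample Q]
14. Farmer goes back to the west bank alone.  [the west bank: sample F | the east bank: sample C, sample G, sample H, sample J, sample N, sample P, sample Q]
15. Farmer goes to the east bank with sample F.  [the west bank: — | the east bank: sample C, sample F, sample G, sample H, sample J, sample N, sample P, sample Q]

15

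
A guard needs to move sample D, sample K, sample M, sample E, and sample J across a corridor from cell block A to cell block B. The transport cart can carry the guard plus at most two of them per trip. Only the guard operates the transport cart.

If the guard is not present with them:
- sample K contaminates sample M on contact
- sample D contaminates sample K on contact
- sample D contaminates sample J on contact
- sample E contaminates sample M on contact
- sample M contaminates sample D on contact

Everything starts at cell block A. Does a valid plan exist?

Yes

1. Guard goes to cell block B with sample D and sample M.  [cell block A: sample E, sample J, sample K | cell block B: sample D, sample M]
2. Guard goes back to cell block A with sample D.  [cell block A: sample D, sample E, sample J, sample K | cell block B: sample M]
3. Guard goes to cell block B with sample D and sample E.  [cell block A: sample J, sample K | cell block B: sample D, sample E, sample M]
4. Guard goes back to cell block A with sample M.  [cell block A: sample J, sample K, sample M | cell block B: sample D, sample E]
5. Guard goes to cell block B with sample J and sample K.  [cell block A: sample M | cell block B: sample D, sample E, sample J, sample K]
6. Guard goes back to cell block A with sample D.  [cell block A: sample D, sample M | cell block B: sample E, sample J, sample K]
7. Guard goes to cell block B with sample D and sample M.  [cell block A: — | cell block B: sample D, sample E, sample J, sample K, sample M]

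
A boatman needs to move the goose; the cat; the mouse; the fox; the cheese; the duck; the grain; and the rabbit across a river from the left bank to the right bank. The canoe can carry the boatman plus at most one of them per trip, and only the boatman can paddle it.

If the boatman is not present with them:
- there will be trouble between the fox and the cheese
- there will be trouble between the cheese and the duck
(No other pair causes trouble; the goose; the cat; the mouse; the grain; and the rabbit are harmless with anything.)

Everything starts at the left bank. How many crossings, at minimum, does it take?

Counting alone: the boatman can take at most 1 across per trip to the right bank, so moving all 8 needs at least 8 loaded trips out, with a return between consecutive ones — at least 15 crossings.
The safety rule pushes this higher. Following every safe sequence of crossings, the most of the 8 that can be at the right bank as the canoe arrives there on crossing 15 is 7 — never all 8.
So no plan with fewer than 17 crossings exists, and this one achieves 17:
1. Boatman goes to the right bank with the cheese.
2. Boatman goes back to the left bank alone.
3. Boatman goes to the right bank with the goose.
4. Boatman goes back to the left bank alone.
5. Boatman goes to the right bank with the cat.
6. Boatman goes back to the left bank alone.
7. Boatman goes to the right bank with the mouse.
8. Boatman goes back to the left bank alone.
9. Boatman goes to the right bank with the fox.
10. Boatman goes back to the left bank with the cheese.
11. Boatman goes to the right bank with the duck.
12. Boatman goes back to the left bank alone.
13. Boatman goes to the right bank with the grain.
14. Boatman goes back to the left bank alone.
15. Boatman goes to the right bank with the rabbit.
16. Boatman goes back to the left bank alone.
17. Boatman goes to the right bank with the cheese.

17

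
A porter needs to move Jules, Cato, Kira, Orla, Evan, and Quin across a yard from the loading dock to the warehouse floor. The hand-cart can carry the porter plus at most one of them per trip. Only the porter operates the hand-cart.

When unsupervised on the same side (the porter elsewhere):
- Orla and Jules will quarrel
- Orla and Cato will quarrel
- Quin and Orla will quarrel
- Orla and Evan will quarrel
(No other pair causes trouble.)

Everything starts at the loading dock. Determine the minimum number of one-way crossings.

Following every safe sequence of crossings from the start, the most of the 6 that can be at the warehouse floor as the hand-cart arrives there on crossings 1, 3, 5 is 1, 2, 3 respectively; the best ever achieved is 3 of 6.
From crossing 7 on, no configuration arises that was not already reachable earlier: only 22 distinct safe configurations (who is on which side, and where the hand-cart is) can ever be reached, none of them has everyone across, and every continuation just revisits them. So no valid plan exists.

impossible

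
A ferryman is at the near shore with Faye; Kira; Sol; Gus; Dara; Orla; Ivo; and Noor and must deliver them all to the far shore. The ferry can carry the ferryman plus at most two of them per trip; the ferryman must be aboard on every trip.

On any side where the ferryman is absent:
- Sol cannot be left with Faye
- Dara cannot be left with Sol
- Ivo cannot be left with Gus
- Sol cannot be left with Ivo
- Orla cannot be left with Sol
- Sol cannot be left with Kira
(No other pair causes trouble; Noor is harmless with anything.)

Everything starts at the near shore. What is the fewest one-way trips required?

11

Counting alone: the ferryman can take at most 2 across per trip to the far shore, so moving all 8 needs at least 4 loaded trips out, with a return between consecutive ones — at least 7 crossings.
The safety rule pushes this higher. Following every safe sequence of crossings, the most of the 8 that can be at the far shore as the ferry arrives there on crossings 7, 9 is 6, 7 respectively — never all 8.
So no plan with fewer than 11 crossings exists, and this one achieves 11:
1. Ferryman goes to the far shore with Gus and Sol.
2. Ferryman goes back to the near shore alone.
3. Ferryman goes to the far shore with Noor.
4. Ferryman goes back to the near shore alone.
5. Ferryman goes to the far shore with Faye and Kira.
6. Ferryman goes back to the near shore with Sol.
7. Ferryman goes to the far shore with Dara and Sol.
8. Ferryman goes back to the near shore with Sol.
9. Ferryman goes to the far shore with Orla and Sol.
10. Ferryman goes back to the near shore with Sol.
11. Ferryman goes to the far shore with Ivo and Sol.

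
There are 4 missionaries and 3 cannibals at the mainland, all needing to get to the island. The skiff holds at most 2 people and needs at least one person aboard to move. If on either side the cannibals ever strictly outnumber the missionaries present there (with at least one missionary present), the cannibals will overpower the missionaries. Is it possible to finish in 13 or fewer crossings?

Yes — this plan uses 11 crossings (≤ 13):
1. 2 cannibals → the island.  (the mainland: 4M 1C; the island: 0M 2C)
2. 1 cannibal ← the mainland.  (the mainland: 4M 2C; the island: 0M 1C)
3. 2 cannibals → the island.  (the mainland: 4M 0C; the island: 0M 3C)
4. 1 cannibal ← the mainland.  (the mainland: 4M 1C; the island: 0M 2C)
5. 2 missionaries → the island.  (the mainland: 2M 1C; the island: 2M 2C)
6. 1 cannibal ← the mainland.  (the mainland: 2M 2C; the island: 2M 1C)
7. 1 missionary and 1 cannibal → the island.  (the mainland: 1M 1C; the island: 3M 2C)
8. 1 missionary ← the mainland.  (the mainland: 2M 1C; the island: 2M 2C)
9. 1 missionary and 1 cannibal → the island.  (the mainland: 1M 0C; the island: 3M 3C)
10. 1 cannibal ← the mainland.  (the mainland: 1M 1C; the island: 3M 2C)
11. 1 missionary and 1 cannibal → the island.  (the mainland: 0M 0C; the island: 4M 3C)

Yes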